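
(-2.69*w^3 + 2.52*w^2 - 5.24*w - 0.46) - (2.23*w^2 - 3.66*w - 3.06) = -2.69*w^3 + 0.29*w^2 - 1.58*w + 2.6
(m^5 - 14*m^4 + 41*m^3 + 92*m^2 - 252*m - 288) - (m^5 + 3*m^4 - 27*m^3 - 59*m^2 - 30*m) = -17*m^4 + 68*m^3 + 151*m^2 - 222*m - 288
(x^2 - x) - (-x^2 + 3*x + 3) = 2*x^2 - 4*x - 3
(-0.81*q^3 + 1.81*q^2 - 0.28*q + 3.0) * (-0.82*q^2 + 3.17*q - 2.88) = 0.6642*q^5 - 4.0519*q^4 + 8.3001*q^3 - 8.5604*q^2 + 10.3164*q - 8.64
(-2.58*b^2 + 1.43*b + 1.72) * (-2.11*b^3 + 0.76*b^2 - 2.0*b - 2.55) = 5.4438*b^5 - 4.9781*b^4 + 2.6176*b^3 + 5.0262*b^2 - 7.0865*b - 4.386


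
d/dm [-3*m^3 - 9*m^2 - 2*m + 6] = -9*m^2 - 18*m - 2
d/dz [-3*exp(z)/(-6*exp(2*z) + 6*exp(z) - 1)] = (3 - 18*exp(2*z))*exp(z)/(36*exp(4*z) - 72*exp(3*z) + 48*exp(2*z) - 12*exp(z) + 1)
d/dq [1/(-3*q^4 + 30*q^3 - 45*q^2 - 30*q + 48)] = 2*(2*q^3 - 15*q^2 + 15*q + 5)/(3*(q^4 - 10*q^3 + 15*q^2 + 10*q - 16)^2)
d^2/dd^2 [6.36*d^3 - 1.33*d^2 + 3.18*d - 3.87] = 38.16*d - 2.66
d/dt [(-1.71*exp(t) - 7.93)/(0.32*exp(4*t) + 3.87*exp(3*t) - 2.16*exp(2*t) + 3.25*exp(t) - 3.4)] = (1.6416*exp(4*t) + 23.3858*exp(3*t) + 88.3737*exp(2*t) - 34.2576*exp(t) + 31.5865)*exp(t)/(0.1024*exp(8*t) + 2.4768*exp(7*t) + 13.5945*exp(6*t) - 14.6384*exp(5*t) + 27.6446*exp(4*t) - 40.356*exp(3*t) + 25.2505*exp(2*t) - 22.1*exp(t) + 11.56)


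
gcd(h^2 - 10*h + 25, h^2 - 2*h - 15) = h - 5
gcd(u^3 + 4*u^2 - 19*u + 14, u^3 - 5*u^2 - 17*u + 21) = u - 1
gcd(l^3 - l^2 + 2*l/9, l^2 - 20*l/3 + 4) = l - 2/3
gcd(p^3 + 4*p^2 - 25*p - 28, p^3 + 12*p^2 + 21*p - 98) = p + 7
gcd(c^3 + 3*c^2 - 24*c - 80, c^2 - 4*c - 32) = c + 4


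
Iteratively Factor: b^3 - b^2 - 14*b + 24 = (b + 4)*(b^2 - 5*b + 6) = (b - 2)*(b + 4)*(b - 3)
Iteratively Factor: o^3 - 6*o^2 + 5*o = (o - 1)*(o^2 - 5*o) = (o - 5)*(o - 1)*(o)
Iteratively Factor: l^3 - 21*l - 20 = (l - 5)*(l^2 + 5*l + 4) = (l - 5)*(l + 1)*(l + 4)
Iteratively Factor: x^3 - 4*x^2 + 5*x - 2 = (x - 1)*(x^2 - 3*x + 2) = (x - 2)*(x - 1)*(x - 1)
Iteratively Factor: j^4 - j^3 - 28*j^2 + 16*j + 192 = (j - 4)*(j^3 + 3*j^2 - 16*j - 48) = (j - 4)^2*(j^2 + 7*j + 12) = (j - 4)^2*(j + 4)*(j + 3)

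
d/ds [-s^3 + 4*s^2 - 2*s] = -3*s^2 + 8*s - 2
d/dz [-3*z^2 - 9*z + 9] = -6*z - 9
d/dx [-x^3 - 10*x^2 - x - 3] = -3*x^2 - 20*x - 1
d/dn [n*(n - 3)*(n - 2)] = 3*n^2 - 10*n + 6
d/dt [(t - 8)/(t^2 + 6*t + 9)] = (19 - t)/(t^3 + 9*t^2 + 27*t + 27)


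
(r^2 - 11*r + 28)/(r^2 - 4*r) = (r - 7)/r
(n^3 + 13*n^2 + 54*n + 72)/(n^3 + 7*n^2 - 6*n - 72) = (n + 3)/(n - 3)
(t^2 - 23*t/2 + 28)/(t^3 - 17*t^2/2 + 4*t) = (2*t - 7)/(t*(2*t - 1))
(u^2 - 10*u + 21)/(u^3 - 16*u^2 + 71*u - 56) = (u - 3)/(u^2 - 9*u + 8)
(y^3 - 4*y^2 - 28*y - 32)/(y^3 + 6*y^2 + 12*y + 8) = (y - 8)/(y + 2)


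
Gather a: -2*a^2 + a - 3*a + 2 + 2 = -2*a^2 - 2*a + 4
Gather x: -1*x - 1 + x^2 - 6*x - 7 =x^2 - 7*x - 8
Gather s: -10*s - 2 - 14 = -10*s - 16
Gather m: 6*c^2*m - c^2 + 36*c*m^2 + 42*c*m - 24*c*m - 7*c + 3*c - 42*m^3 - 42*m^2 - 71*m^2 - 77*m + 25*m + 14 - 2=-c^2 - 4*c - 42*m^3 + m^2*(36*c - 113) + m*(6*c^2 + 18*c - 52) + 12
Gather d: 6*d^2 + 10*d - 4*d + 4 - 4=6*d^2 + 6*d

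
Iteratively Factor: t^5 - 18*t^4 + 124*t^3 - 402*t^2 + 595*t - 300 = (t - 3)*(t^4 - 15*t^3 + 79*t^2 - 165*t + 100) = (t - 4)*(t - 3)*(t^3 - 11*t^2 + 35*t - 25) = (t - 5)*(t - 4)*(t - 3)*(t^2 - 6*t + 5) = (t - 5)^2*(t - 4)*(t - 3)*(t - 1)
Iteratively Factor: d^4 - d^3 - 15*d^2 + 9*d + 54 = (d + 2)*(d^3 - 3*d^2 - 9*d + 27) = (d - 3)*(d + 2)*(d^2 - 9) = (d - 3)*(d + 2)*(d + 3)*(d - 3)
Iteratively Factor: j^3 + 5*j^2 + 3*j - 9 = (j + 3)*(j^2 + 2*j - 3) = (j + 3)^2*(j - 1)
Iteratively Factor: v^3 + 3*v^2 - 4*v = (v + 4)*(v^2 - v) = (v - 1)*(v + 4)*(v)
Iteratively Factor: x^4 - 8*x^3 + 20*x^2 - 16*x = (x - 2)*(x^3 - 6*x^2 + 8*x) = x*(x - 2)*(x^2 - 6*x + 8) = x*(x - 4)*(x - 2)*(x - 2)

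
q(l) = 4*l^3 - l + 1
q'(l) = 12*l^2 - 1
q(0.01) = 0.99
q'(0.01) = -1.00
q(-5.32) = -595.96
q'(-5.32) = 338.63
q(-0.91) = -1.10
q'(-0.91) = 8.94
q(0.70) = 1.67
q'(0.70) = 4.88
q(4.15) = 282.74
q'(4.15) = 205.67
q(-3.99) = -249.09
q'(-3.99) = 190.04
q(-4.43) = -342.32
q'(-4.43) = 234.50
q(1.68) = 18.29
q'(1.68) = 32.87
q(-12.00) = -6899.00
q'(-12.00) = 1727.00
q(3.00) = 106.00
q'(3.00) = 107.00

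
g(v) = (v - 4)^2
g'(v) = 2*v - 8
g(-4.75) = 76.56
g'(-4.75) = -17.50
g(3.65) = 0.12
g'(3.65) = -0.70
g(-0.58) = 20.98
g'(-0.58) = -9.16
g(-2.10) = 37.21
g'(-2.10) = -12.20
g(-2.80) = 46.24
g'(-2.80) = -13.60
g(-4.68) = 75.34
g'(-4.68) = -17.36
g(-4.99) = 80.82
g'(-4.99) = -17.98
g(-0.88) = 23.81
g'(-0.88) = -9.76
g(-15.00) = 361.00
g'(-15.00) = -38.00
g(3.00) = 1.00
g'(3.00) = -2.00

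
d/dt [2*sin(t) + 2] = 2*cos(t)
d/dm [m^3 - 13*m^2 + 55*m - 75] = 3*m^2 - 26*m + 55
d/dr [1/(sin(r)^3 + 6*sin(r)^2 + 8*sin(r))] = (-12*sin(r) + 3*cos(r)^2 - 11)*cos(r)/((sin(r)^2 + 6*sin(r) + 8)^2*sin(r)^2)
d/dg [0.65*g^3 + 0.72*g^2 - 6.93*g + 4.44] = 1.95*g^2 + 1.44*g - 6.93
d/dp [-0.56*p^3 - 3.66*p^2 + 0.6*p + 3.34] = -1.68*p^2 - 7.32*p + 0.6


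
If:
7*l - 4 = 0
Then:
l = 4/7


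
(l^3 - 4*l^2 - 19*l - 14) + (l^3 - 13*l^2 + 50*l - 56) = 2*l^3 - 17*l^2 + 31*l - 70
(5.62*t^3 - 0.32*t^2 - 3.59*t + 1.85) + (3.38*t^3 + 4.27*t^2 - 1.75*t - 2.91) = 9.0*t^3 + 3.95*t^2 - 5.34*t - 1.06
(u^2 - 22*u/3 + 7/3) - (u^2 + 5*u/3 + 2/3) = 5/3 - 9*u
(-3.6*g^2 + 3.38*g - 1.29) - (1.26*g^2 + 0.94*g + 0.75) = -4.86*g^2 + 2.44*g - 2.04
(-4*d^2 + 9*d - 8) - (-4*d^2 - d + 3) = 10*d - 11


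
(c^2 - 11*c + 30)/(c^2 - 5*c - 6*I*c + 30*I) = (c - 6)/(c - 6*I)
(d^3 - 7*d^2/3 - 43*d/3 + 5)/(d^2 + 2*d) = (3*d^3 - 7*d^2 - 43*d + 15)/(3*d*(d + 2))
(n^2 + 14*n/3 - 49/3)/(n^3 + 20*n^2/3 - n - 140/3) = (n + 7)/(n^2 + 9*n + 20)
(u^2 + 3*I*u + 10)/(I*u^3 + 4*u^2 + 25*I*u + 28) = (u^2 + 3*I*u + 10)/(I*u^3 + 4*u^2 + 25*I*u + 28)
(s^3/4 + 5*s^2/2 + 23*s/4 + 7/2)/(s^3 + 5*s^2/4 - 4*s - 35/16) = 4*(s^3 + 10*s^2 + 23*s + 14)/(16*s^3 + 20*s^2 - 64*s - 35)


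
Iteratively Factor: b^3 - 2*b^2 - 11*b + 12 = (b - 4)*(b^2 + 2*b - 3) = (b - 4)*(b - 1)*(b + 3)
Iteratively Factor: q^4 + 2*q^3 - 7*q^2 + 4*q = (q + 4)*(q^3 - 2*q^2 + q) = q*(q + 4)*(q^2 - 2*q + 1) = q*(q - 1)*(q + 4)*(q - 1)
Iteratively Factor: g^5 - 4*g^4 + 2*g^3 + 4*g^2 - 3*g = (g + 1)*(g^4 - 5*g^3 + 7*g^2 - 3*g) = g*(g + 1)*(g^3 - 5*g^2 + 7*g - 3) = g*(g - 3)*(g + 1)*(g^2 - 2*g + 1) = g*(g - 3)*(g - 1)*(g + 1)*(g - 1)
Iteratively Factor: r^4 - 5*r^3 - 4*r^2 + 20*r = (r)*(r^3 - 5*r^2 - 4*r + 20) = r*(r + 2)*(r^2 - 7*r + 10) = r*(r - 2)*(r + 2)*(r - 5)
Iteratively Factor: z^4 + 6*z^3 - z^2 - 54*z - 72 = (z + 4)*(z^3 + 2*z^2 - 9*z - 18) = (z - 3)*(z + 4)*(z^2 + 5*z + 6) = (z - 3)*(z + 3)*(z + 4)*(z + 2)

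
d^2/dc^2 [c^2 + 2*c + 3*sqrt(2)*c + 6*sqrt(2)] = 2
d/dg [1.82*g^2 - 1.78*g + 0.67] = 3.64*g - 1.78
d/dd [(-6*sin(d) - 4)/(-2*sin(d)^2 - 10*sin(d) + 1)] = 2*(-8*sin(d) + 3*cos(2*d) - 26)*cos(d)/(10*sin(d) - cos(2*d))^2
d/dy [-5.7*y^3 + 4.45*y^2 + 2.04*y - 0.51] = -17.1*y^2 + 8.9*y + 2.04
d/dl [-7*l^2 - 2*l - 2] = -14*l - 2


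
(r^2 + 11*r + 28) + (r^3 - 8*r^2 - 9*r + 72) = r^3 - 7*r^2 + 2*r + 100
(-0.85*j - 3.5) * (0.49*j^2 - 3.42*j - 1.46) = -0.4165*j^3 + 1.192*j^2 + 13.211*j + 5.11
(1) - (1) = 0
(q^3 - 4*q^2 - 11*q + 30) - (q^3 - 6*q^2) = 2*q^2 - 11*q + 30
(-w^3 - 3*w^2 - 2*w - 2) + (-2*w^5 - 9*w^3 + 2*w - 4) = -2*w^5 - 10*w^3 - 3*w^2 - 6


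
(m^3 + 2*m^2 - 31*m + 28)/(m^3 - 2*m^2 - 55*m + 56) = (m - 4)/(m - 8)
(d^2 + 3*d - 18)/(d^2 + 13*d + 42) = (d - 3)/(d + 7)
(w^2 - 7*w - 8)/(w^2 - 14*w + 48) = (w + 1)/(w - 6)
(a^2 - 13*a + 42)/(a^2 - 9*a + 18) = (a - 7)/(a - 3)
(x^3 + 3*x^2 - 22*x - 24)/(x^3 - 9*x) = (x^3 + 3*x^2 - 22*x - 24)/(x*(x^2 - 9))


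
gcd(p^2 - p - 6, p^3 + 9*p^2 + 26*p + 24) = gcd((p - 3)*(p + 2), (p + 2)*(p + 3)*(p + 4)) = p + 2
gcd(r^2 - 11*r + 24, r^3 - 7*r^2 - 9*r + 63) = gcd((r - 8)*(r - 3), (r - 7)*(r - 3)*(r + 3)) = r - 3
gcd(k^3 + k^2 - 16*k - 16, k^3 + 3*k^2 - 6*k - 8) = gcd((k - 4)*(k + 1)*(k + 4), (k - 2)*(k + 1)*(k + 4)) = k^2 + 5*k + 4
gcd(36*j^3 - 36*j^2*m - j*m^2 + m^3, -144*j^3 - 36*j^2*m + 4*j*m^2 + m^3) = 36*j^2 - m^2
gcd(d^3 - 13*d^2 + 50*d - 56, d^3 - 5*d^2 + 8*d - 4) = d - 2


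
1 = 1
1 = 1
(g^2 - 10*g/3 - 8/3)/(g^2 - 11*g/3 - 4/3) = (3*g + 2)/(3*g + 1)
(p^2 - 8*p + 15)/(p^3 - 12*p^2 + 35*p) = (p - 3)/(p*(p - 7))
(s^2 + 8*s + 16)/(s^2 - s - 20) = (s + 4)/(s - 5)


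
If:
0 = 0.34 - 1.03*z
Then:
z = 0.33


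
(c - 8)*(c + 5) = c^2 - 3*c - 40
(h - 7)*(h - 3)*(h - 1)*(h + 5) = h^4 - 6*h^3 - 24*h^2 + 134*h - 105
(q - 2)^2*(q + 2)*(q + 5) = q^4 + 3*q^3 - 14*q^2 - 12*q + 40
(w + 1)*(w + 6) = w^2 + 7*w + 6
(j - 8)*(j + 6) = j^2 - 2*j - 48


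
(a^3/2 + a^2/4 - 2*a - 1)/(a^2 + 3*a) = (2*a^3 + a^2 - 8*a - 4)/(4*a*(a + 3))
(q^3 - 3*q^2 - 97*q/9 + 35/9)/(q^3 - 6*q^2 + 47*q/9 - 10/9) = (3*q + 7)/(3*q - 2)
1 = 1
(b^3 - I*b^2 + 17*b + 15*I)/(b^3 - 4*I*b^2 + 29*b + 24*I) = (b - 5*I)/(b - 8*I)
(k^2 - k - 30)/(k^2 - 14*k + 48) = (k + 5)/(k - 8)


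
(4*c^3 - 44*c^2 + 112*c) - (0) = 4*c^3 - 44*c^2 + 112*c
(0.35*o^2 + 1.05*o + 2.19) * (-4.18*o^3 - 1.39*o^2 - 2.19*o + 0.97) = -1.463*o^5 - 4.8755*o^4 - 11.3802*o^3 - 5.0041*o^2 - 3.7776*o + 2.1243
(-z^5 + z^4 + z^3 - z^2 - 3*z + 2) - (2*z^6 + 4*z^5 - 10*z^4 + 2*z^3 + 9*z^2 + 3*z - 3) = -2*z^6 - 5*z^5 + 11*z^4 - z^3 - 10*z^2 - 6*z + 5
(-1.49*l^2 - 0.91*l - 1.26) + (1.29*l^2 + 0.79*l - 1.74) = -0.2*l^2 - 0.12*l - 3.0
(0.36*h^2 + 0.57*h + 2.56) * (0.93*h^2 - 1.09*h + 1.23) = 0.3348*h^4 + 0.1377*h^3 + 2.2023*h^2 - 2.0893*h + 3.1488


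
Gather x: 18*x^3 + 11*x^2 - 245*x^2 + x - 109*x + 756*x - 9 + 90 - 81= 18*x^3 - 234*x^2 + 648*x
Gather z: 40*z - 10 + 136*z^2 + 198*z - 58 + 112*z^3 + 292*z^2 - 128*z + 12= 112*z^3 + 428*z^2 + 110*z - 56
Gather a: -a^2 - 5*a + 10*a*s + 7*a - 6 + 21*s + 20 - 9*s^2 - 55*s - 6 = -a^2 + a*(10*s + 2) - 9*s^2 - 34*s + 8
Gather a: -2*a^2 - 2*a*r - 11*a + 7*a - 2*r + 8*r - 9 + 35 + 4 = -2*a^2 + a*(-2*r - 4) + 6*r + 30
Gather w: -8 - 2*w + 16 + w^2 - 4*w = w^2 - 6*w + 8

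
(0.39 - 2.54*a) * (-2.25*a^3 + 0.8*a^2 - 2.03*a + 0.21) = 5.715*a^4 - 2.9095*a^3 + 5.4682*a^2 - 1.3251*a + 0.0819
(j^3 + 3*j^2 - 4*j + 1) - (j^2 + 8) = j^3 + 2*j^2 - 4*j - 7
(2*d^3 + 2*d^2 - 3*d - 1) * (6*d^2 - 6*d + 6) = 12*d^5 - 18*d^3 + 24*d^2 - 12*d - 6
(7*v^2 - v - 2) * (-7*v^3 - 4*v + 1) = -49*v^5 + 7*v^4 - 14*v^3 + 11*v^2 + 7*v - 2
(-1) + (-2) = -3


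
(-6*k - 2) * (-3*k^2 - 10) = 18*k^3 + 6*k^2 + 60*k + 20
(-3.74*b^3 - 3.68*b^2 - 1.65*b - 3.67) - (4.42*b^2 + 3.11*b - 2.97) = -3.74*b^3 - 8.1*b^2 - 4.76*b - 0.7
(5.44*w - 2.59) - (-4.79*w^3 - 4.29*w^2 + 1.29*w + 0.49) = 4.79*w^3 + 4.29*w^2 + 4.15*w - 3.08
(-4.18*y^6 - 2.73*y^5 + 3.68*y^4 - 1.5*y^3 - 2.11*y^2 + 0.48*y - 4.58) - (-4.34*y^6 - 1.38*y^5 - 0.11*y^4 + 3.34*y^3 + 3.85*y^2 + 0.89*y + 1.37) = 0.16*y^6 - 1.35*y^5 + 3.79*y^4 - 4.84*y^3 - 5.96*y^2 - 0.41*y - 5.95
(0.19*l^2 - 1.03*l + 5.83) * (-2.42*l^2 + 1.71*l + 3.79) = -0.4598*l^4 + 2.8175*l^3 - 15.1498*l^2 + 6.0656*l + 22.0957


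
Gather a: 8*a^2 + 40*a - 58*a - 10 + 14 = 8*a^2 - 18*a + 4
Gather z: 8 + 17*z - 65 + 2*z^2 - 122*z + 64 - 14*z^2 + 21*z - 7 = -12*z^2 - 84*z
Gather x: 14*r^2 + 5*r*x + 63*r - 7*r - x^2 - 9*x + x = 14*r^2 + 56*r - x^2 + x*(5*r - 8)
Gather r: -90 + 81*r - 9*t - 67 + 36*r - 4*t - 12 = 117*r - 13*t - 169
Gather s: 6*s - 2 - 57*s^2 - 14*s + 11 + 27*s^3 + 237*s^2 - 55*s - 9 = 27*s^3 + 180*s^2 - 63*s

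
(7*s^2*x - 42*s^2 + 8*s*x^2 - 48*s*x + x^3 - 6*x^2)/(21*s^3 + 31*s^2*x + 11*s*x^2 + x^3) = (x - 6)/(3*s + x)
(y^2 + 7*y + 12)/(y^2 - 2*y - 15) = (y + 4)/(y - 5)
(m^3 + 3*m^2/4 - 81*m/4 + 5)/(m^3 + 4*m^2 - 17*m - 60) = (m - 1/4)/(m + 3)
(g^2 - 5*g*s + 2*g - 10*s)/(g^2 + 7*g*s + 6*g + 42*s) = (g^2 - 5*g*s + 2*g - 10*s)/(g^2 + 7*g*s + 6*g + 42*s)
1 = 1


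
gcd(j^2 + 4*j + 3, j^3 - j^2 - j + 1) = j + 1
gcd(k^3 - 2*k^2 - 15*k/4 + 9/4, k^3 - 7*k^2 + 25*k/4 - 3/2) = k - 1/2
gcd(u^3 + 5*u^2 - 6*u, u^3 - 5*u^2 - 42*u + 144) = u + 6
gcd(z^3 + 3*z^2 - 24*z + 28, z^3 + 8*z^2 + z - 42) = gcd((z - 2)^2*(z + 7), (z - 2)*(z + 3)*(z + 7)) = z^2 + 5*z - 14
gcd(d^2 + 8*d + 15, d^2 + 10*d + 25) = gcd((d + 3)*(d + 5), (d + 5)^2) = d + 5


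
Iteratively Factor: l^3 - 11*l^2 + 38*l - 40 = (l - 4)*(l^2 - 7*l + 10) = (l - 5)*(l - 4)*(l - 2)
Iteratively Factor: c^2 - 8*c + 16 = (c - 4)*(c - 4)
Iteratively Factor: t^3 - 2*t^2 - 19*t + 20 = (t + 4)*(t^2 - 6*t + 5) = (t - 5)*(t + 4)*(t - 1)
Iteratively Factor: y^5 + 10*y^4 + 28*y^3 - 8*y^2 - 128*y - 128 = (y + 4)*(y^4 + 6*y^3 + 4*y^2 - 24*y - 32) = (y + 2)*(y + 4)*(y^3 + 4*y^2 - 4*y - 16) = (y + 2)^2*(y + 4)*(y^2 + 2*y - 8) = (y - 2)*(y + 2)^2*(y + 4)*(y + 4)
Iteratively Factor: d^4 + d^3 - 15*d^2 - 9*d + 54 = (d + 3)*(d^3 - 2*d^2 - 9*d + 18) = (d - 3)*(d + 3)*(d^2 + d - 6) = (d - 3)*(d - 2)*(d + 3)*(d + 3)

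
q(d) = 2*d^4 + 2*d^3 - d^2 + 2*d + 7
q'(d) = 8*d^3 + 6*d^2 - 2*d + 2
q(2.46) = 108.89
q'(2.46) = 152.49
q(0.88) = 10.55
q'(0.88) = 10.34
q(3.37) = 336.89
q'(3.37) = 369.58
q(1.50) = 24.62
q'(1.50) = 39.50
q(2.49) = 113.54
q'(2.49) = 157.73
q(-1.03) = 3.94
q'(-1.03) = 1.68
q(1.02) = 12.29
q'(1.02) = 14.69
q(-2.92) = 88.24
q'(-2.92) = -140.18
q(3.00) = 220.00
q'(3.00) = 266.00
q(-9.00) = 11572.00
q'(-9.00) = -5326.00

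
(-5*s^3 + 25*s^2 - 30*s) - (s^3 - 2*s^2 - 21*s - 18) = -6*s^3 + 27*s^2 - 9*s + 18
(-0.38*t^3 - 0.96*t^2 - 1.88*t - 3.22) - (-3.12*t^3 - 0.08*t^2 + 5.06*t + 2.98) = 2.74*t^3 - 0.88*t^2 - 6.94*t - 6.2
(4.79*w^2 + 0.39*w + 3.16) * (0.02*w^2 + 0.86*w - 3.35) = 0.0958*w^4 + 4.1272*w^3 - 15.6479*w^2 + 1.4111*w - 10.586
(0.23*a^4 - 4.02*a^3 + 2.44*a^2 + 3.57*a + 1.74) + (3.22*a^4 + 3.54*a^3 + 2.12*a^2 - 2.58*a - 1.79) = 3.45*a^4 - 0.48*a^3 + 4.56*a^2 + 0.99*a - 0.05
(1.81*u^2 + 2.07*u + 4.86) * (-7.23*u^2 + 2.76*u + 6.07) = -13.0863*u^4 - 9.9705*u^3 - 18.4379*u^2 + 25.9785*u + 29.5002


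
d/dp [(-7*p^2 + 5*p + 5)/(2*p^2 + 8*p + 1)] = (-66*p^2 - 34*p - 35)/(4*p^4 + 32*p^3 + 68*p^2 + 16*p + 1)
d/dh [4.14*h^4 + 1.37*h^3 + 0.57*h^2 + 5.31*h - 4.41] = 16.56*h^3 + 4.11*h^2 + 1.14*h + 5.31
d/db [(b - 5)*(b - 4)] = 2*b - 9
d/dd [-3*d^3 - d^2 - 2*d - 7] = -9*d^2 - 2*d - 2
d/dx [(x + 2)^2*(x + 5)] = 3*(x + 2)*(x + 4)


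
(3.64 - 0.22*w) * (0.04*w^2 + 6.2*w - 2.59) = -0.0088*w^3 - 1.2184*w^2 + 23.1378*w - 9.4276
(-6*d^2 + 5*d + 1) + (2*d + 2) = -6*d^2 + 7*d + 3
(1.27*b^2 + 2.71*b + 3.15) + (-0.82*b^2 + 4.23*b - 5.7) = 0.45*b^2 + 6.94*b - 2.55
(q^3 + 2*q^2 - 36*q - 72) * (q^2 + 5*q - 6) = q^5 + 7*q^4 - 32*q^3 - 264*q^2 - 144*q + 432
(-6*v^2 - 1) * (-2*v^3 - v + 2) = 12*v^5 + 8*v^3 - 12*v^2 + v - 2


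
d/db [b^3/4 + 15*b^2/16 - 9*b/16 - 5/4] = 3*b^2/4 + 15*b/8 - 9/16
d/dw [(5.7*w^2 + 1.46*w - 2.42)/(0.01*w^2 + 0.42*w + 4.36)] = (2.3794*w^2 + 49.7524*w + 7.382)/(0.0001*w^4 + 0.0084*w^3 + 0.2636*w^2 + 3.6624*w + 19.0096)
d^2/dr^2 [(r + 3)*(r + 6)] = 2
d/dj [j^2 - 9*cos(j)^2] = 2*j + 9*sin(2*j)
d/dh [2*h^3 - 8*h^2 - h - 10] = 6*h^2 - 16*h - 1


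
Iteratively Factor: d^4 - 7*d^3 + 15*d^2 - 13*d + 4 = (d - 1)*(d^3 - 6*d^2 + 9*d - 4) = (d - 4)*(d - 1)*(d^2 - 2*d + 1) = (d - 4)*(d - 1)^2*(d - 1)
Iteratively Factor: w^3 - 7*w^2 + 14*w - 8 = (w - 1)*(w^2 - 6*w + 8) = (w - 2)*(w - 1)*(w - 4)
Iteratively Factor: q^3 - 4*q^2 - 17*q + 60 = (q - 5)*(q^2 + q - 12) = (q - 5)*(q - 3)*(q + 4)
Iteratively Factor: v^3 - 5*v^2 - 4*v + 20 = (v + 2)*(v^2 - 7*v + 10) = (v - 5)*(v + 2)*(v - 2)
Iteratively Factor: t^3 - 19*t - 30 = (t + 3)*(t^2 - 3*t - 10) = (t + 2)*(t + 3)*(t - 5)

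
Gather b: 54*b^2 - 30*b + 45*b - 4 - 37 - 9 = 54*b^2 + 15*b - 50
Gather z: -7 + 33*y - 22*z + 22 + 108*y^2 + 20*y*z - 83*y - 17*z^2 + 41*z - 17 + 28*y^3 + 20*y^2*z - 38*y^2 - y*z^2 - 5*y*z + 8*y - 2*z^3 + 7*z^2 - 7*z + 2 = 28*y^3 + 70*y^2 - 42*y - 2*z^3 + z^2*(-y - 10) + z*(20*y^2 + 15*y + 12)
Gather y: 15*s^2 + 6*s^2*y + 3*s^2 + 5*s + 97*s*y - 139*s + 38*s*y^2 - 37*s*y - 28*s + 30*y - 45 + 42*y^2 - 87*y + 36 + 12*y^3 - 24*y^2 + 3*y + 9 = 18*s^2 - 162*s + 12*y^3 + y^2*(38*s + 18) + y*(6*s^2 + 60*s - 54)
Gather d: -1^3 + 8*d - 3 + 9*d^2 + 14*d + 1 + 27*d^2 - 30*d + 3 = 36*d^2 - 8*d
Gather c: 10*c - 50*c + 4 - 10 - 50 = -40*c - 56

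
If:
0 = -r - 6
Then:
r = -6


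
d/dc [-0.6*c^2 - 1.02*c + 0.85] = -1.2*c - 1.02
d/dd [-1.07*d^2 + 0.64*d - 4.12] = 0.64 - 2.14*d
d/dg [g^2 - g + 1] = 2*g - 1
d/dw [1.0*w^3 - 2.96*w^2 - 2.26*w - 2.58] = 3.0*w^2 - 5.92*w - 2.26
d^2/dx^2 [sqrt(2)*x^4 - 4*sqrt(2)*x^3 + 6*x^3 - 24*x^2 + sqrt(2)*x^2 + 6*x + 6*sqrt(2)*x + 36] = 12*sqrt(2)*x^2 - 24*sqrt(2)*x + 36*x - 48 + 2*sqrt(2)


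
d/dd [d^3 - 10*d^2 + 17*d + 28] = 3*d^2 - 20*d + 17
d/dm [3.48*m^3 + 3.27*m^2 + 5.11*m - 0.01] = 10.44*m^2 + 6.54*m + 5.11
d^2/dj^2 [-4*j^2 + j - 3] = -8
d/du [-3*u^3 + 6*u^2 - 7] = 3*u*(4 - 3*u)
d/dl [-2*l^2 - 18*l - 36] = -4*l - 18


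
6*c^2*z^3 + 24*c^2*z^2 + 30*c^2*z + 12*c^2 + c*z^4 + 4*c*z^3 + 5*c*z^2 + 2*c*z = (6*c + z)*(z + 1)*(z + 2)*(c*z + c)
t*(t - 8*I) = t^2 - 8*I*t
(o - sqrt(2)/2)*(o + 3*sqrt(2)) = o^2 + 5*sqrt(2)*o/2 - 3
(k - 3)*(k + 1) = k^2 - 2*k - 3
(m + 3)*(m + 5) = m^2 + 8*m + 15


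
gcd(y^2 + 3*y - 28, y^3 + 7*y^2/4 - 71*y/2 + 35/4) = y + 7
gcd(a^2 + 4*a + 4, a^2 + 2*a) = a + 2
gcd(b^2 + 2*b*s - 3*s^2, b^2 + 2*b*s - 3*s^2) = -b^2 - 2*b*s + 3*s^2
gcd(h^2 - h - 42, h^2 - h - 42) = h^2 - h - 42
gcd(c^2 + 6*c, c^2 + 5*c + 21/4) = 1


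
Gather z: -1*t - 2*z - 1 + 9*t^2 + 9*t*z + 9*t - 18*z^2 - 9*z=9*t^2 + 8*t - 18*z^2 + z*(9*t - 11) - 1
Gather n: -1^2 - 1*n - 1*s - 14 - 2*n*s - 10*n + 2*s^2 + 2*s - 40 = n*(-2*s - 11) + 2*s^2 + s - 55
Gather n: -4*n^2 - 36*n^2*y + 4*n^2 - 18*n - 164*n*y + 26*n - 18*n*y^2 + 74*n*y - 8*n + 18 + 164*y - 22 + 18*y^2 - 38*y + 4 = -36*n^2*y + n*(-18*y^2 - 90*y) + 18*y^2 + 126*y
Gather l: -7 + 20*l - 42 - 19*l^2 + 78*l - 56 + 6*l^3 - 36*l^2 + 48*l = 6*l^3 - 55*l^2 + 146*l - 105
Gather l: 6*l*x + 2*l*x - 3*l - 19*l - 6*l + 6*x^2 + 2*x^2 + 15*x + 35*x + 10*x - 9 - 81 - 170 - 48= l*(8*x - 28) + 8*x^2 + 60*x - 308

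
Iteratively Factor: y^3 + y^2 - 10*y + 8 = (y + 4)*(y^2 - 3*y + 2) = (y - 2)*(y + 4)*(y - 1)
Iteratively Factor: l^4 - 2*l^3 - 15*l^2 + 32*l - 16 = (l - 1)*(l^3 - l^2 - 16*l + 16) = (l - 1)^2*(l^2 - 16) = (l - 1)^2*(l + 4)*(l - 4)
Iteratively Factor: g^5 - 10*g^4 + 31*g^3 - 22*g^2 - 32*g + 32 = (g - 1)*(g^4 - 9*g^3 + 22*g^2 - 32) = (g - 4)*(g - 1)*(g^3 - 5*g^2 + 2*g + 8) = (g - 4)*(g - 1)*(g + 1)*(g^2 - 6*g + 8) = (g - 4)^2*(g - 1)*(g + 1)*(g - 2)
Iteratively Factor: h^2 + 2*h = (h)*(h + 2)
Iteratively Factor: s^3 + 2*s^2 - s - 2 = (s + 2)*(s^2 - 1) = (s - 1)*(s + 2)*(s + 1)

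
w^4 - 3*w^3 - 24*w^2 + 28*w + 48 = (w - 6)*(w - 2)*(w + 1)*(w + 4)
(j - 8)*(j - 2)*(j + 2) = j^3 - 8*j^2 - 4*j + 32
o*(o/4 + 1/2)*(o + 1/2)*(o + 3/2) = o^4/4 + o^3 + 19*o^2/16 + 3*o/8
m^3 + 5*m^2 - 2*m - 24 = (m - 2)*(m + 3)*(m + 4)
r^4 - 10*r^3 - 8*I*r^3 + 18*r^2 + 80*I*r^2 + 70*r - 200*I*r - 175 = (r - 5)^2*(r - 7*I)*(r - I)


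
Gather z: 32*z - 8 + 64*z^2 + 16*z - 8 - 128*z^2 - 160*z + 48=-64*z^2 - 112*z + 32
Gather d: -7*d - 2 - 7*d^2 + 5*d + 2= -7*d^2 - 2*d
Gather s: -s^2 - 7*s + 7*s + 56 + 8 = 64 - s^2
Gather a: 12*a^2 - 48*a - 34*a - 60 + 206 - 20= 12*a^2 - 82*a + 126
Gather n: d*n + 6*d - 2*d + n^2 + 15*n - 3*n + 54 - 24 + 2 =4*d + n^2 + n*(d + 12) + 32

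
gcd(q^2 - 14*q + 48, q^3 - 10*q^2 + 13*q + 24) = q - 8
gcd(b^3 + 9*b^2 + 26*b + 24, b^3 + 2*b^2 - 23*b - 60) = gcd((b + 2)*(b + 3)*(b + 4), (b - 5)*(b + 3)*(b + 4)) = b^2 + 7*b + 12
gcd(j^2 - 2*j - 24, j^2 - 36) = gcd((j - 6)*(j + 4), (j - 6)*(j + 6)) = j - 6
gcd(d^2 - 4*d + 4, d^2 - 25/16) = 1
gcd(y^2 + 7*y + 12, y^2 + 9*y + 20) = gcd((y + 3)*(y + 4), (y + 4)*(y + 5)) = y + 4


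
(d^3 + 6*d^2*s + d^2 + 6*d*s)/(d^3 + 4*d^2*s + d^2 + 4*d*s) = (d + 6*s)/(d + 4*s)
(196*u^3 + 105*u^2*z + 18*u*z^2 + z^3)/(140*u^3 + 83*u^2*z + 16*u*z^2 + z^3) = (7*u + z)/(5*u + z)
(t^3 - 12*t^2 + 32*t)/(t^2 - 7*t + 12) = t*(t - 8)/(t - 3)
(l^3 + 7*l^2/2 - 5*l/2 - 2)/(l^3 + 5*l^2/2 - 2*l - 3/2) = (l + 4)/(l + 3)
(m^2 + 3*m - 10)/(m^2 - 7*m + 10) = (m + 5)/(m - 5)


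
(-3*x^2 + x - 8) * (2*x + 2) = -6*x^3 - 4*x^2 - 14*x - 16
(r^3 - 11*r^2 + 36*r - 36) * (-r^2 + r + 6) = -r^5 + 12*r^4 - 41*r^3 + 6*r^2 + 180*r - 216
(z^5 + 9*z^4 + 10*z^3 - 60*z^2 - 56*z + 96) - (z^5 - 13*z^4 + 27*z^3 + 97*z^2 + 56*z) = 22*z^4 - 17*z^3 - 157*z^2 - 112*z + 96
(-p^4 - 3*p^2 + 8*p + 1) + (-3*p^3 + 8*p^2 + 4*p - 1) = -p^4 - 3*p^3 + 5*p^2 + 12*p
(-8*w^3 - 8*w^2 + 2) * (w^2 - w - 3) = -8*w^5 + 32*w^3 + 26*w^2 - 2*w - 6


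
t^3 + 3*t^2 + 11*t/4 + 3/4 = (t + 1/2)*(t + 1)*(t + 3/2)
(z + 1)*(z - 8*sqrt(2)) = z^2 - 8*sqrt(2)*z + z - 8*sqrt(2)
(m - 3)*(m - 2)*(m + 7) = m^3 + 2*m^2 - 29*m + 42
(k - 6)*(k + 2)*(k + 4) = k^3 - 28*k - 48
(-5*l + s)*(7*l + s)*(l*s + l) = -35*l^3*s - 35*l^3 + 2*l^2*s^2 + 2*l^2*s + l*s^3 + l*s^2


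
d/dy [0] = 0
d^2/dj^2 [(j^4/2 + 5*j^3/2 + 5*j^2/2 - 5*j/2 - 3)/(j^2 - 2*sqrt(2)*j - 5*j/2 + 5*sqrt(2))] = 2*((-4*j + 5 + 4*sqrt(2))^2*(j^4 + 5*j^3 + 5*j^2 - 5*j - 6) + (6*j^2 + 15*j + 5)*(2*j^2 - 4*sqrt(2)*j - 5*j + 10*sqrt(2))^2 + (2*j^2 - 4*sqrt(2)*j - 5*j + 10*sqrt(2))*(-2*j^4 - 10*j^3 - 10*j^2 + 10*j + (-4*j + 5 + 4*sqrt(2))*(4*j^3 + 15*j^2 + 10*j - 5) + 12))/(2*j^2 - 4*sqrt(2)*j - 5*j + 10*sqrt(2))^3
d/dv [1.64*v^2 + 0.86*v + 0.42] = 3.28*v + 0.86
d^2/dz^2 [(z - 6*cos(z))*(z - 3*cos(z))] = 9*z*cos(z) + 72*sin(z)^2 + 18*sin(z) - 34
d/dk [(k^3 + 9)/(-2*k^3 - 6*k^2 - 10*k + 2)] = (-3*k^2*(k^3 + 3*k^2 + 5*k - 1) + (k^3 + 9)*(3*k^2 + 6*k + 5))/(2*(k^3 + 3*k^2 + 5*k - 1)^2)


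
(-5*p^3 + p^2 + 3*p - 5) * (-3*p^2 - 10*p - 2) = 15*p^5 + 47*p^4 - 9*p^3 - 17*p^2 + 44*p + 10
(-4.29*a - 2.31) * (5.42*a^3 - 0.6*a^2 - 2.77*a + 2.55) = -23.2518*a^4 - 9.9462*a^3 + 13.2693*a^2 - 4.5408*a - 5.8905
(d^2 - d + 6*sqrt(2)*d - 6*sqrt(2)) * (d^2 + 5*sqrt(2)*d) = d^4 - d^3 + 11*sqrt(2)*d^3 - 11*sqrt(2)*d^2 + 60*d^2 - 60*d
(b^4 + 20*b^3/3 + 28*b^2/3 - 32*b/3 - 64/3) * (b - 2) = b^5 + 14*b^4/3 - 4*b^3 - 88*b^2/3 + 128/3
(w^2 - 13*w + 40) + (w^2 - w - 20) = 2*w^2 - 14*w + 20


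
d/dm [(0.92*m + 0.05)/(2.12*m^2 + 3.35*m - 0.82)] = (1.9504*m^2 + 3.082*m - (0.92*m + 0.05)*(4.24*m + 3.35) - 0.7544)/(2.12*m^2 + 3.35*m - 0.82)^2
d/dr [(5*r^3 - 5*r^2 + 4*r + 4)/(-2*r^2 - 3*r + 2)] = (-10*r^4 - 30*r^3 + 53*r^2 - 4*r + 20)/(4*r^4 + 12*r^3 + r^2 - 12*r + 4)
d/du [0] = 0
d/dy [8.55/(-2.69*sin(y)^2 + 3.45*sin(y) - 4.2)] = (45.999*sin(y) - 29.4975)*cos(y)/(2.69*sin(y)^2 - 3.45*sin(y) + 4.2)^2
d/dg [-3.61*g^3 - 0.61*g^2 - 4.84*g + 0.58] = -10.83*g^2 - 1.22*g - 4.84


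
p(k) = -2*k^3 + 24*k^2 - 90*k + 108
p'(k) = -6*k^2 + 48*k - 90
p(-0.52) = 161.57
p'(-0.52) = -116.58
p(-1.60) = 321.63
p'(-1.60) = -182.16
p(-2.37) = 482.73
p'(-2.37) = -237.46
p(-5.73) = 1787.95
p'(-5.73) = -562.04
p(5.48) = 6.40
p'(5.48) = -7.14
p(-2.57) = 531.77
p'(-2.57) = -252.99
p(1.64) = 16.13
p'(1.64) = -27.42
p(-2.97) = 639.40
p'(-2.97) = -285.49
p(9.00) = -216.00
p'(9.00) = -144.00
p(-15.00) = 13608.00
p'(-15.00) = -2160.00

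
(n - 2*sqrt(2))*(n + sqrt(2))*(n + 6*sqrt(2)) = n^3 + 5*sqrt(2)*n^2 - 16*n - 24*sqrt(2)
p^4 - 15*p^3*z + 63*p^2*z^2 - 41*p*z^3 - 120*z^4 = (p - 8*z)*(p - 5*z)*(p - 3*z)*(p + z)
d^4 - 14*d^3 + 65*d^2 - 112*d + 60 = (d - 6)*(d - 5)*(d - 2)*(d - 1)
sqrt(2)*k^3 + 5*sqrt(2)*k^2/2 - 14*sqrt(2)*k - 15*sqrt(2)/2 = (k - 3)*(k + 5)*(sqrt(2)*k + sqrt(2)/2)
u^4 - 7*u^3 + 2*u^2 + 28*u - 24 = (u - 6)*(u - 2)*(u - 1)*(u + 2)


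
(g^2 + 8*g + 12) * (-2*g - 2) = -2*g^3 - 18*g^2 - 40*g - 24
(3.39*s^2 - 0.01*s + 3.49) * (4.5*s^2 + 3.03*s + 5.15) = 15.255*s^4 + 10.2267*s^3 + 33.1332*s^2 + 10.5232*s + 17.9735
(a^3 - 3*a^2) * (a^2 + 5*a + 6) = a^5 + 2*a^4 - 9*a^3 - 18*a^2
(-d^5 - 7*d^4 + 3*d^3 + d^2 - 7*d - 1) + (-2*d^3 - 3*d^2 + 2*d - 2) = -d^5 - 7*d^4 + d^3 - 2*d^2 - 5*d - 3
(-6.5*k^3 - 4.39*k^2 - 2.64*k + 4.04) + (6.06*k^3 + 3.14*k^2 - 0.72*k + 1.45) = -0.44*k^3 - 1.25*k^2 - 3.36*k + 5.49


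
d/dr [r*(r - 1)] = 2*r - 1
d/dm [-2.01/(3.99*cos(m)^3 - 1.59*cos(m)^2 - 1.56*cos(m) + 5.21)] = (-24.0597*cos(m)^2 + 6.3918*cos(m) + 3.1356)*sin(m)/(3.99*cos(m)^3 - 1.59*cos(m)^2 - 1.56*cos(m) + 5.21)^2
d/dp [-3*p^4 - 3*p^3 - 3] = p^2*(-12*p - 9)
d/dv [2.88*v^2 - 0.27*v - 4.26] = 5.76*v - 0.27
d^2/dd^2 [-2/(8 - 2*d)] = 2/(d - 4)^3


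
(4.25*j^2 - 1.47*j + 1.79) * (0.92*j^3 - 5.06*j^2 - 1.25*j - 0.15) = 3.91*j^5 - 22.8574*j^4 + 3.7725*j^3 - 7.8574*j^2 - 2.017*j - 0.2685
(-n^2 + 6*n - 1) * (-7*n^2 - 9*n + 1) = 7*n^4 - 33*n^3 - 48*n^2 + 15*n - 1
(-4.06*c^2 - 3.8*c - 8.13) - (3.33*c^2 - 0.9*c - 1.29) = -7.39*c^2 - 2.9*c - 6.84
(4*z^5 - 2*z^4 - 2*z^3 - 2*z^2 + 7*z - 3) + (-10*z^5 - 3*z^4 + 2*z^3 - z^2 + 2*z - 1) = -6*z^5 - 5*z^4 - 3*z^2 + 9*z - 4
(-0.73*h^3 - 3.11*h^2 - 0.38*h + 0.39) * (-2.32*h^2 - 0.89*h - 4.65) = 1.6936*h^5 + 7.8649*h^4 + 7.044*h^3 + 13.8949*h^2 + 1.4199*h - 1.8135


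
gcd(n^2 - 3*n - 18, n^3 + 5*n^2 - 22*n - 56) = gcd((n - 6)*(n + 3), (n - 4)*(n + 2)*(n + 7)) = 1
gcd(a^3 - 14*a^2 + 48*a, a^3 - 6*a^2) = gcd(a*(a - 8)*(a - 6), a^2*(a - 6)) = a^2 - 6*a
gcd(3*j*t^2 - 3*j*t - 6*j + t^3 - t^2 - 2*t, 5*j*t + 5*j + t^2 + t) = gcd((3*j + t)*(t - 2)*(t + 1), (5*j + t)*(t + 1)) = t + 1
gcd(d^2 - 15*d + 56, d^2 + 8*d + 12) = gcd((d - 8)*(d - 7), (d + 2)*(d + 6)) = 1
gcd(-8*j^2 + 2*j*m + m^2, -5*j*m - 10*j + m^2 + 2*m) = 1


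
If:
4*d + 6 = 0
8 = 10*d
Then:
No Solution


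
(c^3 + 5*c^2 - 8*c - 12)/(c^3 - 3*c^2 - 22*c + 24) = (c^3 + 5*c^2 - 8*c - 12)/(c^3 - 3*c^2 - 22*c + 24)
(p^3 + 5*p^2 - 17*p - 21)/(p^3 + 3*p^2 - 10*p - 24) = (p^2 + 8*p + 7)/(p^2 + 6*p + 8)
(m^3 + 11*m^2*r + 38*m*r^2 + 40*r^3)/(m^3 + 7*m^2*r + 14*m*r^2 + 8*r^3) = (m + 5*r)/(m + r)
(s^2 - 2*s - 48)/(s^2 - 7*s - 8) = (s + 6)/(s + 1)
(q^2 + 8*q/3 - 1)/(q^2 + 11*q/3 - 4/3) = (q + 3)/(q + 4)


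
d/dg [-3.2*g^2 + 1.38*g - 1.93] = 1.38 - 6.4*g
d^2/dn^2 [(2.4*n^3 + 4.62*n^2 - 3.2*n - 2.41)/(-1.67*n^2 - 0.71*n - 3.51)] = (54.5213080000001*n^3 + 166.927578*n^2 - 272.808858*n - 155.610796)/(4.657463*n^6 + 5.940357*n^5 + 31.892658*n^4 + 25.328753*n^3 + 67.031874*n^2 + 26.241813*n + 43.243551)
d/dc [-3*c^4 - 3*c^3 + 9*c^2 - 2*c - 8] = -12*c^3 - 9*c^2 + 18*c - 2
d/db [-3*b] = -3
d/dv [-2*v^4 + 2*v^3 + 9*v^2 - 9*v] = -8*v^3 + 6*v^2 + 18*v - 9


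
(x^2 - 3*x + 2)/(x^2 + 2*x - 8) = (x - 1)/(x + 4)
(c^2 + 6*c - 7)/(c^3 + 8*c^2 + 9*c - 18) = (c + 7)/(c^2 + 9*c + 18)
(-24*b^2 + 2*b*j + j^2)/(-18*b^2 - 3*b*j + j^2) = (24*b^2 - 2*b*j - j^2)/(18*b^2 + 3*b*j - j^2)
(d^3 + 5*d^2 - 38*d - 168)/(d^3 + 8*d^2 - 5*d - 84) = (d - 6)/(d - 3)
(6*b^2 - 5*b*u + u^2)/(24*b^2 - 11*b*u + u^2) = (-2*b + u)/(-8*b + u)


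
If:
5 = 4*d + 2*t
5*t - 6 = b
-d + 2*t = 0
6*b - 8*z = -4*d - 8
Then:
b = -7/2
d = 1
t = 1/2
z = -9/8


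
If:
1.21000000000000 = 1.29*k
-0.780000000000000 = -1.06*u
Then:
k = 0.94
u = 0.74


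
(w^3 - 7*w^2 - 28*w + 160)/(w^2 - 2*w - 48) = (w^2 + w - 20)/(w + 6)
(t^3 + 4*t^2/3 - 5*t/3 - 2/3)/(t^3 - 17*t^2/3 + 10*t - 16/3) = (3*t^2 + 7*t + 2)/(3*t^2 - 14*t + 16)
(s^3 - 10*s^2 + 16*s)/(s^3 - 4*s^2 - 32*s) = (s - 2)/(s + 4)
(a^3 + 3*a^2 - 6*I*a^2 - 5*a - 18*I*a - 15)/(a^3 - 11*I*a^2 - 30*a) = (a^2 + a*(3 - I) - 3*I)/(a*(a - 6*I))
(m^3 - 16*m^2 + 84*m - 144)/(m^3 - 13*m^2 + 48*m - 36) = (m - 4)/(m - 1)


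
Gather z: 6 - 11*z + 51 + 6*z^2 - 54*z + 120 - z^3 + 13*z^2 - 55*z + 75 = -z^3 + 19*z^2 - 120*z + 252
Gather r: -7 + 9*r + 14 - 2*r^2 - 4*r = -2*r^2 + 5*r + 7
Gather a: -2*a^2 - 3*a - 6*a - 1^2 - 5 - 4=-2*a^2 - 9*a - 10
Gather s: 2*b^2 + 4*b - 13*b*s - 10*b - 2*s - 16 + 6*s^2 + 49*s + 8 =2*b^2 - 6*b + 6*s^2 + s*(47 - 13*b) - 8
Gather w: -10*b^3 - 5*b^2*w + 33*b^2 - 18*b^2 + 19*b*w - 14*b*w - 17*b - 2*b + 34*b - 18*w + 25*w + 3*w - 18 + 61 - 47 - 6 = -10*b^3 + 15*b^2 + 15*b + w*(-5*b^2 + 5*b + 10) - 10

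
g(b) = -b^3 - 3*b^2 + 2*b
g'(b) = -3*b^2 - 6*b + 2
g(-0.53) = -1.75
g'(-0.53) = 4.34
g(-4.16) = 11.75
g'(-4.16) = -24.96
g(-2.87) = -6.81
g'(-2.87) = -5.49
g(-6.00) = 96.00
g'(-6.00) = -70.00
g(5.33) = -225.99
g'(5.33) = -115.21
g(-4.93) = 37.05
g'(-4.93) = -41.33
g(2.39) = -26.01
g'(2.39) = -29.48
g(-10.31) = 756.40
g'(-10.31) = -255.03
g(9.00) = -954.00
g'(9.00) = -295.00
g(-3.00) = -6.00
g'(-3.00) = -7.00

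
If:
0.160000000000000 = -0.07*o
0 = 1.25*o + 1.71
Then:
No Solution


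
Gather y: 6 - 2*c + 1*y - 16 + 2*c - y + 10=0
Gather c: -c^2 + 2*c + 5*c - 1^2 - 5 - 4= -c^2 + 7*c - 10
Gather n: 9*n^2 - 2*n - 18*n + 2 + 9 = 9*n^2 - 20*n + 11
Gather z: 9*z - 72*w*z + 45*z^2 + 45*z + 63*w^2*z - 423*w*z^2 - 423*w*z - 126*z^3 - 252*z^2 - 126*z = -126*z^3 + z^2*(-423*w - 207) + z*(63*w^2 - 495*w - 72)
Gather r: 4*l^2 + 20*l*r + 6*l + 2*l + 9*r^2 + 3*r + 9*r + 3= 4*l^2 + 8*l + 9*r^2 + r*(20*l + 12) + 3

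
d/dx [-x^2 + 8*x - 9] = 8 - 2*x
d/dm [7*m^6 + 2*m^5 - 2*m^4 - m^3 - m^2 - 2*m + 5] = 42*m^5 + 10*m^4 - 8*m^3 - 3*m^2 - 2*m - 2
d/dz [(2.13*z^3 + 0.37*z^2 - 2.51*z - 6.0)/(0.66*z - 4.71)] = (2.8116*z^3 - 29.8527*z^2 - 3.4854*z + 15.7821)/(0.4356*z^2 - 6.2172*z + 22.1841)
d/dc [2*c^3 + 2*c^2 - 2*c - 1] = 6*c^2 + 4*c - 2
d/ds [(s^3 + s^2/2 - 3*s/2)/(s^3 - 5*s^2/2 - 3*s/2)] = 6*(-2*s^2 - 3)/(4*s^4 - 20*s^3 + 13*s^2 + 30*s + 9)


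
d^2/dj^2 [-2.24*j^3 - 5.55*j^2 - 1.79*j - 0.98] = -13.44*j - 11.1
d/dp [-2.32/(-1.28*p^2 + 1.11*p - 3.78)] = (2.5752 - 5.9392*p)/(1.28*p^2 - 1.11*p + 3.78)^2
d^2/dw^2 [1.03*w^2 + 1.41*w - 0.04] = 2.06000000000000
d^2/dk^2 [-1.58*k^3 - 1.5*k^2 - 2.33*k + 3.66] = -9.48*k - 3.0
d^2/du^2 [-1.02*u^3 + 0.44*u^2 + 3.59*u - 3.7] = 0.88 - 6.12*u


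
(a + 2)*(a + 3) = a^2 + 5*a + 6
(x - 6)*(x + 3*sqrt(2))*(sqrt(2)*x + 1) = sqrt(2)*x^3 - 6*sqrt(2)*x^2 + 7*x^2 - 42*x + 3*sqrt(2)*x - 18*sqrt(2)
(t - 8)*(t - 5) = t^2 - 13*t + 40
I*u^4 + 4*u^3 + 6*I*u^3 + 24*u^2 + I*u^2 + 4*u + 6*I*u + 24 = (u + 6)*(u - 4*I)*(u + I)*(I*u + 1)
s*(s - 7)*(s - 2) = s^3 - 9*s^2 + 14*s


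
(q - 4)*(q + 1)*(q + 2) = q^3 - q^2 - 10*q - 8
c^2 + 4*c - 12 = (c - 2)*(c + 6)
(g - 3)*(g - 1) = g^2 - 4*g + 3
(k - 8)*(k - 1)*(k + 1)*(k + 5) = k^4 - 3*k^3 - 41*k^2 + 3*k + 40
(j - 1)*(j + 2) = j^2 + j - 2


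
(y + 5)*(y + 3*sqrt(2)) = y^2 + 3*sqrt(2)*y + 5*y + 15*sqrt(2)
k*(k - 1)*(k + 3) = k^3 + 2*k^2 - 3*k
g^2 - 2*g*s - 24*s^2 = (g - 6*s)*(g + 4*s)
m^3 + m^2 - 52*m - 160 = (m - 8)*(m + 4)*(m + 5)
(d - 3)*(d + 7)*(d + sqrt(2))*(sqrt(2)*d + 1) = sqrt(2)*d^4 + 3*d^3 + 4*sqrt(2)*d^3 - 20*sqrt(2)*d^2 + 12*d^2 - 63*d + 4*sqrt(2)*d - 21*sqrt(2)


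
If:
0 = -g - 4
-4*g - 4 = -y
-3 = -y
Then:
No Solution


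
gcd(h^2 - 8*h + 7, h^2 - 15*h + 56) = h - 7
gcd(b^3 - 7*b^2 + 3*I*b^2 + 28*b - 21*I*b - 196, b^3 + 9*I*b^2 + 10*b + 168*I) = b^2 + 3*I*b + 28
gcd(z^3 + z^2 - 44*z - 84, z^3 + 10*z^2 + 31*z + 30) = z + 2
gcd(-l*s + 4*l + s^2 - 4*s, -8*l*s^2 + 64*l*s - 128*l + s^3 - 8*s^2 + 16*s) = s - 4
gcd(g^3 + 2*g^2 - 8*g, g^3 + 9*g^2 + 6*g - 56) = g^2 + 2*g - 8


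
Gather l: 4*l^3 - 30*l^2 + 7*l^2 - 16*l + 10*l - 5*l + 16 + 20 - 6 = 4*l^3 - 23*l^2 - 11*l + 30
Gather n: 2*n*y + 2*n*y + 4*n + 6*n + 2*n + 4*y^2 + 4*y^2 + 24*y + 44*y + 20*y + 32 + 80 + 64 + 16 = n*(4*y + 12) + 8*y^2 + 88*y + 192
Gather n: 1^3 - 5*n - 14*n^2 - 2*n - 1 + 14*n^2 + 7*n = 0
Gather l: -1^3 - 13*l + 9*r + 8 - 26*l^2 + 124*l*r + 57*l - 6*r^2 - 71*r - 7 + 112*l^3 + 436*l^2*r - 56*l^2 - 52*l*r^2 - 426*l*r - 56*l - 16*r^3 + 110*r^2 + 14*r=112*l^3 + l^2*(436*r - 82) + l*(-52*r^2 - 302*r - 12) - 16*r^3 + 104*r^2 - 48*r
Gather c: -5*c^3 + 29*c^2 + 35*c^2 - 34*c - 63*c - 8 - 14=-5*c^3 + 64*c^2 - 97*c - 22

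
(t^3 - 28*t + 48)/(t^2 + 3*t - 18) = (t^2 - 6*t + 8)/(t - 3)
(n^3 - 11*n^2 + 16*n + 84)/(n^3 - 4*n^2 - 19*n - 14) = (n - 6)/(n + 1)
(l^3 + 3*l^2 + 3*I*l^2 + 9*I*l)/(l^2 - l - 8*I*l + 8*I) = l*(l^2 + 3*l + 3*I*l + 9*I)/(l^2 - l - 8*I*l + 8*I)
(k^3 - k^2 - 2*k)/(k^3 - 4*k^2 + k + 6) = k/(k - 3)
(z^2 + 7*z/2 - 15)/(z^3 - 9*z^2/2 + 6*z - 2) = (2*z^2 + 7*z - 30)/(2*z^3 - 9*z^2 + 12*z - 4)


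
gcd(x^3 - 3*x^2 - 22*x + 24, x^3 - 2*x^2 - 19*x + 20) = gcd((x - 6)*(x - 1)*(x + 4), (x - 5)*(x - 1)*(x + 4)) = x^2 + 3*x - 4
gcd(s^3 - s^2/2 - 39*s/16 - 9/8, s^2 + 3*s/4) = s + 3/4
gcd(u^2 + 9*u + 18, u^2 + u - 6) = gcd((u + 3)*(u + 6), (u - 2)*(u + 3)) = u + 3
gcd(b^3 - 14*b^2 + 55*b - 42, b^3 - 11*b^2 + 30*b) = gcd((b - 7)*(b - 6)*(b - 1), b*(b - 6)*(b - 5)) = b - 6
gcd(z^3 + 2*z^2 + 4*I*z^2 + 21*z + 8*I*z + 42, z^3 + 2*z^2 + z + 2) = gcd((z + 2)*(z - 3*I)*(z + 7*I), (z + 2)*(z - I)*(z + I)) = z + 2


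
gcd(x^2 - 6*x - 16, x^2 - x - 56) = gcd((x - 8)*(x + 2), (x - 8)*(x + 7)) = x - 8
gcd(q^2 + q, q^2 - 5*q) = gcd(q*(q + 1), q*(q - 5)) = q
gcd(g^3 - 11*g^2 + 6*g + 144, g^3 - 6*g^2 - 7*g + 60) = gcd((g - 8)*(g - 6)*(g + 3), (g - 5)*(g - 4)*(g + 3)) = g + 3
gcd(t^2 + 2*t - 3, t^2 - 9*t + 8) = t - 1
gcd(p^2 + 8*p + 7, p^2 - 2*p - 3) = p + 1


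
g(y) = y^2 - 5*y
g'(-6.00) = -17.00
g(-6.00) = 66.00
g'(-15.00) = -35.00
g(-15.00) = 300.00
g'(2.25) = -0.50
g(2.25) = -6.19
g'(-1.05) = -7.10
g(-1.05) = 6.35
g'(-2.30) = -9.60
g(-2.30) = 16.79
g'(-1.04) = -7.08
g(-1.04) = 6.28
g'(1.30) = -2.40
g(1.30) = -4.81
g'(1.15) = -2.70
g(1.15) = -4.43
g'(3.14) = 1.28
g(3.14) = -5.84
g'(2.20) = -0.60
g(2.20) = -6.16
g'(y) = 2*y - 5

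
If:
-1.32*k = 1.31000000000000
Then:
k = -0.99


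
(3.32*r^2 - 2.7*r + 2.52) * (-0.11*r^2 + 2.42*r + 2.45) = -0.3652*r^4 + 8.3314*r^3 + 1.3228*r^2 - 0.516600000000001*r + 6.174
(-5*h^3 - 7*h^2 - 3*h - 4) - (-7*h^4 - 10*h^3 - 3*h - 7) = 7*h^4 + 5*h^3 - 7*h^2 + 3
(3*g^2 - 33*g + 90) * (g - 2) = 3*g^3 - 39*g^2 + 156*g - 180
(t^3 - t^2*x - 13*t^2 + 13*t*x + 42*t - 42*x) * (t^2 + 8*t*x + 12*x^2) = t^5 + 7*t^4*x - 13*t^4 + 4*t^3*x^2 - 91*t^3*x + 42*t^3 - 12*t^2*x^3 - 52*t^2*x^2 + 294*t^2*x + 156*t*x^3 + 168*t*x^2 - 504*x^3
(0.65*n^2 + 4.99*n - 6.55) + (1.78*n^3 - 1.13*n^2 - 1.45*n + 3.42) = 1.78*n^3 - 0.48*n^2 + 3.54*n - 3.13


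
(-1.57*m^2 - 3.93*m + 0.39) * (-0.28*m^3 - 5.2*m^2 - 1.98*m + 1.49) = 0.4396*m^5 + 9.2644*m^4 + 23.4354*m^3 + 3.4141*m^2 - 6.6279*m + 0.5811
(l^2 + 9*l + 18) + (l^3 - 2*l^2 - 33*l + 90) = l^3 - l^2 - 24*l + 108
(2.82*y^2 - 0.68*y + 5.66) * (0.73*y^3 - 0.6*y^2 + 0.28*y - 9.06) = 2.0586*y^5 - 2.1884*y^4 + 5.3294*y^3 - 29.1356*y^2 + 7.7456*y - 51.2796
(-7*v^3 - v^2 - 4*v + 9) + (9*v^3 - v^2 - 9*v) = 2*v^3 - 2*v^2 - 13*v + 9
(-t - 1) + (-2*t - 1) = -3*t - 2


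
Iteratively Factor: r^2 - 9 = (r - 3)*(r + 3)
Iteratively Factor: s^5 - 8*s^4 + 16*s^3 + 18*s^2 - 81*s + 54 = (s + 2)*(s^4 - 10*s^3 + 36*s^2 - 54*s + 27) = (s - 3)*(s + 2)*(s^3 - 7*s^2 + 15*s - 9) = (s - 3)*(s - 1)*(s + 2)*(s^2 - 6*s + 9) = (s - 3)^2*(s - 1)*(s + 2)*(s - 3)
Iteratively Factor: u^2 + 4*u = (u + 4)*(u)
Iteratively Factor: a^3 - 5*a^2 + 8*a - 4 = (a - 2)*(a^2 - 3*a + 2) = (a - 2)*(a - 1)*(a - 2)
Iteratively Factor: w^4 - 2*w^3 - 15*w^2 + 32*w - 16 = (w - 1)*(w^3 - w^2 - 16*w + 16) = (w - 1)^2*(w^2 - 16) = (w - 4)*(w - 1)^2*(w + 4)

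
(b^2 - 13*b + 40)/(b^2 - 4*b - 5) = (b - 8)/(b + 1)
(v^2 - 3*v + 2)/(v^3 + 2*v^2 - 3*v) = (v - 2)/(v*(v + 3))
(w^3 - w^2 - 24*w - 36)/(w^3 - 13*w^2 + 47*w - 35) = (w^3 - w^2 - 24*w - 36)/(w^3 - 13*w^2 + 47*w - 35)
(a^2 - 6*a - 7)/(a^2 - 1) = (a - 7)/(a - 1)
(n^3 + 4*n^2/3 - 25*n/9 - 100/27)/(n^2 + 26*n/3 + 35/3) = (n^2 - n/3 - 20/9)/(n + 7)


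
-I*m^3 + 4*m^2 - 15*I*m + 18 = (m - 3*I)*(m + 6*I)*(-I*m + 1)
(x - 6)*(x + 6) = x^2 - 36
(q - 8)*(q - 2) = q^2 - 10*q + 16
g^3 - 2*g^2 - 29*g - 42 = (g - 7)*(g + 2)*(g + 3)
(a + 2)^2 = a^2 + 4*a + 4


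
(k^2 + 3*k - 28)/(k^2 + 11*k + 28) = (k - 4)/(k + 4)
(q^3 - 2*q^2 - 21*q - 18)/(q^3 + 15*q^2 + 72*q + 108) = (q^2 - 5*q - 6)/(q^2 + 12*q + 36)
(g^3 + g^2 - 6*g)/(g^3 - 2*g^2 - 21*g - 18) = g*(g - 2)/(g^2 - 5*g - 6)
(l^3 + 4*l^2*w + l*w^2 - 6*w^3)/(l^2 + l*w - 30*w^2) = (l^3 + 4*l^2*w + l*w^2 - 6*w^3)/(l^2 + l*w - 30*w^2)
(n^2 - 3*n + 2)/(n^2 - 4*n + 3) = (n - 2)/(n - 3)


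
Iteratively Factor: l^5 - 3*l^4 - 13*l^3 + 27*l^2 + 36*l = (l + 3)*(l^4 - 6*l^3 + 5*l^2 + 12*l) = (l - 3)*(l + 3)*(l^3 - 3*l^2 - 4*l) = (l - 3)*(l + 1)*(l + 3)*(l^2 - 4*l) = l*(l - 3)*(l + 1)*(l + 3)*(l - 4)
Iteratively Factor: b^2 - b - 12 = (b + 3)*(b - 4)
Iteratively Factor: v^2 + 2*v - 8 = (v + 4)*(v - 2)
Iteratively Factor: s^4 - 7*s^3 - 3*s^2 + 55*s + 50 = (s + 2)*(s^3 - 9*s^2 + 15*s + 25) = (s + 1)*(s + 2)*(s^2 - 10*s + 25) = (s - 5)*(s + 1)*(s + 2)*(s - 5)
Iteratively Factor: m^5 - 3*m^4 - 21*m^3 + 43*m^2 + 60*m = (m - 5)*(m^4 + 2*m^3 - 11*m^2 - 12*m) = (m - 5)*(m + 1)*(m^3 + m^2 - 12*m) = m*(m - 5)*(m + 1)*(m^2 + m - 12) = m*(m - 5)*(m + 1)*(m + 4)*(m - 3)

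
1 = 1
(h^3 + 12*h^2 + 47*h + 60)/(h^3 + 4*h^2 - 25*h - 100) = (h + 3)/(h - 5)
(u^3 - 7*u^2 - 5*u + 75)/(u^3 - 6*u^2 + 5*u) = (u^2 - 2*u - 15)/(u*(u - 1))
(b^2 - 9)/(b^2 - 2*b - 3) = (b + 3)/(b + 1)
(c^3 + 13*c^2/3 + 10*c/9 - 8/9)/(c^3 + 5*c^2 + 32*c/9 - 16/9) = (3*c + 2)/(3*c + 4)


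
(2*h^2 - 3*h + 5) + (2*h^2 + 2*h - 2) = 4*h^2 - h + 3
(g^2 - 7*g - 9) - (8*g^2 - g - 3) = -7*g^2 - 6*g - 6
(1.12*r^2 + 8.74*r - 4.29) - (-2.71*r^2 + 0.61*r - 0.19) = 3.83*r^2 + 8.13*r - 4.1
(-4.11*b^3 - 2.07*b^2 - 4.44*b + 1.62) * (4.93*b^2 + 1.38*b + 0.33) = -20.2623*b^5 - 15.8769*b^4 - 26.1021*b^3 + 1.1763*b^2 + 0.7704*b + 0.5346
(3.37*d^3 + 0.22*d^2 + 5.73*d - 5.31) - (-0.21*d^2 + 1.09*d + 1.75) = 3.37*d^3 + 0.43*d^2 + 4.64*d - 7.06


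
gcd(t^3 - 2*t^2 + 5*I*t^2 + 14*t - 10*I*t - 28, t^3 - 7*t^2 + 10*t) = t - 2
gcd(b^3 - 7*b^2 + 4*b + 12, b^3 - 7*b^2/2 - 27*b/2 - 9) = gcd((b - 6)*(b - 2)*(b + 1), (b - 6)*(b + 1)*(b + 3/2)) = b^2 - 5*b - 6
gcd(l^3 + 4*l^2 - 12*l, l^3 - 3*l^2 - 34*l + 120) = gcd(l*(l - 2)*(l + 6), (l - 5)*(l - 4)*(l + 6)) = l + 6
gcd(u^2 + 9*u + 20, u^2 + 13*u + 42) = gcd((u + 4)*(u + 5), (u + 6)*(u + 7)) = 1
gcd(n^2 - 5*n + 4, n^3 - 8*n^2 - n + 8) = n - 1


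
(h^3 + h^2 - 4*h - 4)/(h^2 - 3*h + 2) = (h^2 + 3*h + 2)/(h - 1)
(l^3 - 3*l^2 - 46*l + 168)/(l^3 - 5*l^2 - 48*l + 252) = (l - 4)/(l - 6)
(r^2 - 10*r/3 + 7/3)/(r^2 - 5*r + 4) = (r - 7/3)/(r - 4)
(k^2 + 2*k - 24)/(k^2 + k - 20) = (k + 6)/(k + 5)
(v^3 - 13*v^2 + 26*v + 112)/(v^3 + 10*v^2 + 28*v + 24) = (v^2 - 15*v + 56)/(v^2 + 8*v + 12)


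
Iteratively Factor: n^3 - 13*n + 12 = (n - 1)*(n^2 + n - 12) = (n - 3)*(n - 1)*(n + 4)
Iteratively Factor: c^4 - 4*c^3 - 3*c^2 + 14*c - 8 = (c - 4)*(c^3 - 3*c + 2) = (c - 4)*(c - 1)*(c^2 + c - 2) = (c - 4)*(c - 1)^2*(c + 2)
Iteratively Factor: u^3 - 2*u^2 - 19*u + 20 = (u - 1)*(u^2 - u - 20) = (u - 1)*(u + 4)*(u - 5)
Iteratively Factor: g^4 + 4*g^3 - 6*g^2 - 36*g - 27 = (g + 1)*(g^3 + 3*g^2 - 9*g - 27) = (g - 3)*(g + 1)*(g^2 + 6*g + 9) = (g - 3)*(g + 1)*(g + 3)*(g + 3)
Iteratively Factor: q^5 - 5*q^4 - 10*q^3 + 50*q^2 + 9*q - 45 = (q - 1)*(q^4 - 4*q^3 - 14*q^2 + 36*q + 45) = (q - 1)*(q + 1)*(q^3 - 5*q^2 - 9*q + 45) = (q - 3)*(q - 1)*(q + 1)*(q^2 - 2*q - 15) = (q - 3)*(q - 1)*(q + 1)*(q + 3)*(q - 5)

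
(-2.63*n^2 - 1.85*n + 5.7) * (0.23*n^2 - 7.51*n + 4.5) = -0.6049*n^4 + 19.3258*n^3 + 3.3695*n^2 - 51.132*n + 25.65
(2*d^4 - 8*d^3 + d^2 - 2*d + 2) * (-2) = -4*d^4 + 16*d^3 - 2*d^2 + 4*d - 4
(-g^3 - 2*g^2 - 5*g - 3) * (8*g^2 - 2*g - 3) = -8*g^5 - 14*g^4 - 33*g^3 - 8*g^2 + 21*g + 9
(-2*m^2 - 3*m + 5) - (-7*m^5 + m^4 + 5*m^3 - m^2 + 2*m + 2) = 7*m^5 - m^4 - 5*m^3 - m^2 - 5*m + 3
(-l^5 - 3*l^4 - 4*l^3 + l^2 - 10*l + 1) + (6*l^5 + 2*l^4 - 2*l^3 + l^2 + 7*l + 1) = 5*l^5 - l^4 - 6*l^3 + 2*l^2 - 3*l + 2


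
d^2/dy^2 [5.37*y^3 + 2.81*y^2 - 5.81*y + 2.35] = 32.22*y + 5.62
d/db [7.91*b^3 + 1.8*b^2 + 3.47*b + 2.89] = 23.73*b^2 + 3.6*b + 3.47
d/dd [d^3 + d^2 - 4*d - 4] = 3*d^2 + 2*d - 4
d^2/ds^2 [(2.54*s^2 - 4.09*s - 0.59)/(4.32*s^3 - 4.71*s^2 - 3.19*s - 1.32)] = (94.804992*s^6 - 457.975296*s^5 + 577.209888*s^4 + 24.3355380000003*s^3 - 404.371602*s^2 + 79.195446*s + 38.624234)/(80.621568*s^9 - 263.699712*s^8 + 108.906768*s^7 + 211.055193*s^6 + 80.730243*s^5 - 122.493393*s^4 - 128.877463*s^3 - 64.917468*s^2 - 16.674768*s - 2.299968)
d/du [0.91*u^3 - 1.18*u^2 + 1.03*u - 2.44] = 2.73*u^2 - 2.36*u + 1.03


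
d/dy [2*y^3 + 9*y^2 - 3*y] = 6*y^2 + 18*y - 3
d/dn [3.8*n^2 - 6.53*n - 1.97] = 7.6*n - 6.53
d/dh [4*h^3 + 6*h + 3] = 12*h^2 + 6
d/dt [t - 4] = 1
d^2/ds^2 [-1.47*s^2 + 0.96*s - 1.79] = -2.94000000000000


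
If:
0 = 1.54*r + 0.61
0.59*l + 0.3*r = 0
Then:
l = 0.20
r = -0.40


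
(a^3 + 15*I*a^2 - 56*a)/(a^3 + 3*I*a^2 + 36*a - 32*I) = a*(a + 7*I)/(a^2 - 5*I*a - 4)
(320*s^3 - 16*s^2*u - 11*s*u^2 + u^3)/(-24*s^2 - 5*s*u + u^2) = (-40*s^2 - 3*s*u + u^2)/(3*s + u)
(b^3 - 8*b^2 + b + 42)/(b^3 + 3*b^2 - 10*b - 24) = (b - 7)/(b + 4)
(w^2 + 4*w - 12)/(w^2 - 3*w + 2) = (w + 6)/(w - 1)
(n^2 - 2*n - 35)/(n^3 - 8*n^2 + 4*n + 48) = (n^2 - 2*n - 35)/(n^3 - 8*n^2 + 4*n + 48)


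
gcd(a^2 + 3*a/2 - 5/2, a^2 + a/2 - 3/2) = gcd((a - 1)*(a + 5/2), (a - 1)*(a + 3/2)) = a - 1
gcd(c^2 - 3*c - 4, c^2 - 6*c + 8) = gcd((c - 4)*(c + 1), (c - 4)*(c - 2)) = c - 4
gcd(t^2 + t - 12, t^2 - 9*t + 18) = t - 3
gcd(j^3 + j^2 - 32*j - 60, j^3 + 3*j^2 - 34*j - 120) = j^2 - j - 30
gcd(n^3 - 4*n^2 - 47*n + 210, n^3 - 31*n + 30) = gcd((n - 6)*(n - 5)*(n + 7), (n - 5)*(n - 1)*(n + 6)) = n - 5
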